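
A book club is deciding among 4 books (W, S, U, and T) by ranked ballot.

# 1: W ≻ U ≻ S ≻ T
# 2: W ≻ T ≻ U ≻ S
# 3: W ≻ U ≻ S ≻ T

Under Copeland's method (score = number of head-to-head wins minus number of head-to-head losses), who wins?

W

Pairwise results:
  W vs S: W wins 3–0.
  W vs U: W wins 3–0.
  W vs T: W wins 3–0.
  S vs U: U wins 3–0.
  S vs T: S wins 2–1.
  U vs T: U wins 2–1.
Copeland scores (wins − losses):
  W: 3 − 0 = 3
  S: 1 − 2 = -1
  U: 2 − 1 = 1
  T: 0 − 3 = -3
W has the best Copeland score.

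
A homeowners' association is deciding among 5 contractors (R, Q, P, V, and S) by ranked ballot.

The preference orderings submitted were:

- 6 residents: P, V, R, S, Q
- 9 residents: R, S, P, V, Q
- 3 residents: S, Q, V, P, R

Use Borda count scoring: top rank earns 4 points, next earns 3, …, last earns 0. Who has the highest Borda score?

Borda scores:
  R: 6·2 + 9·4 + 3·0 = 48
  Q: 6·0 + 9·0 + 3·3 = 9
  P: 6·4 + 9·2 + 3·1 = 45
  V: 6·3 + 9·1 + 3·2 = 33
  S: 6·1 + 9·3 + 3·4 = 45
R has the highest total.

R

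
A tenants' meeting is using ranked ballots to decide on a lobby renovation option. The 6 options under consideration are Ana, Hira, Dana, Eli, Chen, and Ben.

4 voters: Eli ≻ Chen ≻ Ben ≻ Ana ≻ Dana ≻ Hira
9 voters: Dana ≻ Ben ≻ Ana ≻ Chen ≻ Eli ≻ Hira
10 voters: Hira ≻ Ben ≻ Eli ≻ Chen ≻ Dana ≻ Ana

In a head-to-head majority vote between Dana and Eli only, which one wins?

Ballots ranking Dana above Eli: 9.
Ballots ranking Eli above Dana: 4+10 = 14.
Eli wins the head-to-head, 14–9.

Eli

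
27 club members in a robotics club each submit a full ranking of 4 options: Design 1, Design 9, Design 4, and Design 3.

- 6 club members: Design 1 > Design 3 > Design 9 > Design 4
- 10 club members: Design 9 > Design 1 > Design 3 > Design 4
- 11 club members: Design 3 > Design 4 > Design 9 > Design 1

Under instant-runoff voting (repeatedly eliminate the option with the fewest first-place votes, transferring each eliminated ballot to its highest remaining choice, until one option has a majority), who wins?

Design 3

Round 1: Design 3 11, Design 9 10, Design 1 6, Design 4 0. Design 4 has the fewest and is eliminated.
Round 2: Design 3 11, Design 9 10, Design 1 6. Design 1 has the fewest and is eliminated.
Round 3: Design 3 17, Design 9 10. Design 3 has a majority.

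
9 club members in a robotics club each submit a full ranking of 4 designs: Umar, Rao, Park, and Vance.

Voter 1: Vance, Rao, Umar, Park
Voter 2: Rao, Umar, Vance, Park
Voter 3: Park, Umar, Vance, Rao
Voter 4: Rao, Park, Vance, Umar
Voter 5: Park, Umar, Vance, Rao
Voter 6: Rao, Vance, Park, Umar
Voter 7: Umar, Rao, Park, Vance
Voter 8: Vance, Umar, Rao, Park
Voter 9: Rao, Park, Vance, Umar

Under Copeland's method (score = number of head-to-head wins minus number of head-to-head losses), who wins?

Rao

Pairwise results:
  Umar vs Rao: Rao wins 5–4.
  Umar vs Park: Park wins 5–4.
  Umar vs Vance: Vance wins 5–4.
  Rao vs Park: Rao wins 7–2.
  Rao vs Vance: Rao wins 5–4.
  Park vs Vance: Park wins 5–4.
Copeland scores (wins − losses):
  Umar: 0 − 3 = -3
  Rao: 3 − 0 = 3
  Park: 2 − 1 = 1
  Vance: 1 − 2 = -1
Rao has the best Copeland score.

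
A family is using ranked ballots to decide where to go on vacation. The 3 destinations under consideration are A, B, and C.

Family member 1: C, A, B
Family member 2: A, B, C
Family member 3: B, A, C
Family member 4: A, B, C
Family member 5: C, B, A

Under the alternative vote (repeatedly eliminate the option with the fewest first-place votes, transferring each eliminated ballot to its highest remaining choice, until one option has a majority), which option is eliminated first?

B

Round 1: A 2, C 2, B 1. B has the fewest and is eliminated.
Round 2: A 3, C 2. A has a majority.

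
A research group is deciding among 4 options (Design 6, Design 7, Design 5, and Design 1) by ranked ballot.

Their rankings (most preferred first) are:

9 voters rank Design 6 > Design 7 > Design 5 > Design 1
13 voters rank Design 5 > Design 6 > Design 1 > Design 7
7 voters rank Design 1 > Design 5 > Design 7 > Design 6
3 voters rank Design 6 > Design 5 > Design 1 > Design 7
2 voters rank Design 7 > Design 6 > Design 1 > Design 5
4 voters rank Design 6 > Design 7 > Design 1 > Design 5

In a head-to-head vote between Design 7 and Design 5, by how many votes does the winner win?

Ballots ranking Design 7 above Design 5: 9+2+4 = 15.
Ballots ranking Design 5 above Design 7: 13+7+3 = 23.
Design 5 wins 23–15, a margin of 8.

8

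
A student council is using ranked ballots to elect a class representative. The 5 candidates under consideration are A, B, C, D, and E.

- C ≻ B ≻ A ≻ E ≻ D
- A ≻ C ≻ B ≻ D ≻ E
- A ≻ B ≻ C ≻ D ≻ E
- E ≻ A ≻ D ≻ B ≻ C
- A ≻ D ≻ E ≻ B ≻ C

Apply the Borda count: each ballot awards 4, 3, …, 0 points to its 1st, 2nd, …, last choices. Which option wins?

Borda scores:
  A: 2 + 4 + 4 + 3 + 4 = 17
  B: 3 + 2 + 3 + 1 + 1 = 10
  C: 4 + 3 + 2 + 0 + 0 = 9
  D: 0 + 1 + 1 + 2 + 3 = 7
  E: 1 + 0 + 0 + 4 + 2 = 7
A has the highest total.

A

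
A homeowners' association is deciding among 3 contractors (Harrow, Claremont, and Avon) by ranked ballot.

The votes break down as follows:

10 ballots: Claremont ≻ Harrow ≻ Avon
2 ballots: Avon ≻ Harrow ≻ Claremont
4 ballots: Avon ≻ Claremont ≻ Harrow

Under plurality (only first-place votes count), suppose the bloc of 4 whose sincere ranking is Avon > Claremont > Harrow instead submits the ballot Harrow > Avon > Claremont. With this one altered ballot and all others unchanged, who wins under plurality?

Claremont

First-place totals with the altered ballot: Harrow 4, Claremont 10, Avon 2.
The winner is unchanged: still Claremont.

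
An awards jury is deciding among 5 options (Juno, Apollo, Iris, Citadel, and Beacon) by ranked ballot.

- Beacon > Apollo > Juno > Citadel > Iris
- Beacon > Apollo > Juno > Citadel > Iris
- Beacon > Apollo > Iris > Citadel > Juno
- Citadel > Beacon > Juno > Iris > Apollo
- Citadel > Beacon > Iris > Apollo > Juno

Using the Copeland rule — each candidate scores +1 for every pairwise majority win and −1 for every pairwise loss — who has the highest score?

Beacon

Pairwise results:
  Juno vs Apollo: Apollo wins 4–1.
  Juno vs Iris: Juno wins 3–2.
  Juno vs Citadel: Citadel wins 3–2.
  Juno vs Beacon: Beacon wins 5–0.
  Apollo vs Iris: Apollo wins 3–2.
  Apollo vs Citadel: Apollo wins 3–2.
  Apollo vs Beacon: Beacon wins 5–0.
  Iris vs Citadel: Citadel wins 4–1.
  Iris vs Beacon: Beacon wins 5–0.
  Citadel vs Beacon: Beacon wins 3–2.
Copeland scores (wins − losses):
  Juno: 1 − 3 = -2
  Apollo: 3 − 1 = 2
  Iris: 0 − 4 = -4
  Citadel: 2 − 2 = 0
  Beacon: 4 − 0 = 4
Beacon has the best Copeland score.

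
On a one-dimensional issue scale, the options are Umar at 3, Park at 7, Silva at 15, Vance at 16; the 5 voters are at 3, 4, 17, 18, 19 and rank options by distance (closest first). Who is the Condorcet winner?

Vance

With single-peaked preferences on a line, the Condorcet winner is the candidate closest to the median voter.
The median voter (position 17) is closest to Vance at 16.
Check: Vance vs Park — voters closer to Vance: 3 of 5.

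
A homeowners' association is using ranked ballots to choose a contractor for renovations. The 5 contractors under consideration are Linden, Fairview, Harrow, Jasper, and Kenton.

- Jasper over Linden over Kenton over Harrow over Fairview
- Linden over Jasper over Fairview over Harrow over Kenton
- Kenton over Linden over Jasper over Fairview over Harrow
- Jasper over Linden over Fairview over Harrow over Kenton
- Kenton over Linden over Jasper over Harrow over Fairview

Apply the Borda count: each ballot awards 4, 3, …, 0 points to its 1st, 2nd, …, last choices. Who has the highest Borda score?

Borda scores:
  Linden: 3 + 4 + 3 + 3 + 3 = 16
  Fairview: 0 + 2 + 1 + 2 + 0 = 5
  Harrow: 1 + 1 + 0 + 1 + 1 = 4
  Jasper: 4 + 3 + 2 + 4 + 2 = 15
  Kenton: 2 + 0 + 4 + 0 + 4 = 10
Linden has the highest total.

Linden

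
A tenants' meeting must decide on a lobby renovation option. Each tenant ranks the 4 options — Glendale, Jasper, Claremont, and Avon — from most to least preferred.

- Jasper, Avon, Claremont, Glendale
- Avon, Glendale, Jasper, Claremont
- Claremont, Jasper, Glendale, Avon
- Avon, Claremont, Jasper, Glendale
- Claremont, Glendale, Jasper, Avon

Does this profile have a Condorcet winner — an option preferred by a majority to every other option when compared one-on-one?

Head-to-head results (5 voters total):
Glendale vs Jasper: Jasper wins 3–2.
Glendale vs Claremont: Claremont wins 4–1.
Glendale vs Avon: Avon wins 3–2.
Jasper vs Claremont: Claremont wins 3–2.
Jasper vs Avon: Jasper wins 3–2.
Claremont vs Avon: Avon wins 3–2.
No candidate beats all others: Jasper beats Avon beats Claremont beats Jasper, a majority cycle.

No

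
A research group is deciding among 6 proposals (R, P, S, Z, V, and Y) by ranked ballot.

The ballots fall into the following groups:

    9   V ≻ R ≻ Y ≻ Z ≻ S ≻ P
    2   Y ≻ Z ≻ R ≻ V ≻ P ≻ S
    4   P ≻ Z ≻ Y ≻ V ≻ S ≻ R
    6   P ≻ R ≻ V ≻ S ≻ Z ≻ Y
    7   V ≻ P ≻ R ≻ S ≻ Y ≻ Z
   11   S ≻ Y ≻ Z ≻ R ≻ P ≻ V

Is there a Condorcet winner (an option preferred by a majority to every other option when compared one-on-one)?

No

Head-to-head results (39 voters total):
R vs P: R wins 22–17.
R vs S: R wins 24–15.
R vs Z: R wins 22–17.
R vs V: V wins 20–19.
R vs Y: R wins 22–17.
P vs S: S wins 20–19.
P vs Z: Z wins 22–17.
P vs V: P wins 21–18.
P vs Y: Y wins 22–17.
S vs Z: S wins 24–15.
S vs V: V wins 28–11.
S vs Y: S wins 24–15.
Z vs V: V wins 22–17.
Z vs Y: Y wins 29–10.
V vs Y: V wins 22–17.
No candidate beats all others: R beats P beats V beats R, a majority cycle.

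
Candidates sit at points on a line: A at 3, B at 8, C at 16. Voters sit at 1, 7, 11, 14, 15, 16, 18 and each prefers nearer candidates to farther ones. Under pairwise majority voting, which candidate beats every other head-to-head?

C

With single-peaked preferences on a line, the Condorcet winner is the candidate closest to the median voter.
The median voter (position 14) is closest to C at 16.
Check: C vs A — voters closer to C: 5 of 7.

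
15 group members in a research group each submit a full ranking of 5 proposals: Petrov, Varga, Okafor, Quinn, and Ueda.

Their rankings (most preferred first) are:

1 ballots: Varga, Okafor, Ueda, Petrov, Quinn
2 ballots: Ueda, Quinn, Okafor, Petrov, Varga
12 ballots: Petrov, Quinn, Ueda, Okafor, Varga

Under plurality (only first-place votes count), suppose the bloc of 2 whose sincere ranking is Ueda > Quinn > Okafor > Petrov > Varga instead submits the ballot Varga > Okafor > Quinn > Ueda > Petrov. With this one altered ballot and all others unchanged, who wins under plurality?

First-place totals with the altered ballot: Petrov 12, Varga 3, Okafor 0, Quinn 0, Ueda 0.
The winner is unchanged: still Petrov.

Petrov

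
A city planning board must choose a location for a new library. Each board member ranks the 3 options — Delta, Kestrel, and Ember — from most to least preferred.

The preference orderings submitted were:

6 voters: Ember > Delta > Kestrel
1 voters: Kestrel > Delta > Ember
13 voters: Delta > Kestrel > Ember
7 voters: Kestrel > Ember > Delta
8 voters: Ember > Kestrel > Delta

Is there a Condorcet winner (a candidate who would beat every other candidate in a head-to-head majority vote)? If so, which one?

Head-to-head results (35 voters total):
Delta vs Kestrel: Delta wins 19–16.
Delta vs Ember: Ember wins 21–14.
Kestrel vs Ember: Kestrel wins 21–14.
No candidate beats all others: Delta beats Kestrel beats Ember beats Delta, a majority cycle.

No Condorcet winner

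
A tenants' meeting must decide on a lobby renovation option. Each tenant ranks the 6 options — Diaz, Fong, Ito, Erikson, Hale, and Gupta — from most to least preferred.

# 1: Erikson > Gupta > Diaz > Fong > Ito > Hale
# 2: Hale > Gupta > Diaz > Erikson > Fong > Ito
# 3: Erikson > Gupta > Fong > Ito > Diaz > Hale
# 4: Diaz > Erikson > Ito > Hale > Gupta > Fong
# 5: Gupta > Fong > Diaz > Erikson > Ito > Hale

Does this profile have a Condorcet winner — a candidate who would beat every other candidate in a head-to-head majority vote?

No

Head-to-head results (5 voters total):
Diaz vs Fong: Diaz wins 3–2.
Diaz vs Ito: Diaz wins 4–1.
Diaz vs Erikson: Diaz wins 3–2.
Diaz vs Hale: Diaz wins 4–1.
Diaz vs Gupta: Gupta wins 4–1.
Fong vs Ito: Fong wins 4–1.
Fong vs Erikson: Erikson wins 4–1.
Fong vs Hale: Fong wins 3–2.
Fong vs Gupta: Gupta wins 5–0.
Ito vs Erikson: Erikson wins 5–0.
Ito vs Hale: Ito wins 4–1.
Ito vs Gupta: Gupta wins 4–1.
Erikson vs Hale: Erikson wins 4–1.
Erikson vs Gupta: Erikson wins 3–2.
Hale vs Gupta: Gupta wins 3–2.
No candidate beats all others: Diaz beats Erikson beats Gupta beats Diaz, a majority cycle.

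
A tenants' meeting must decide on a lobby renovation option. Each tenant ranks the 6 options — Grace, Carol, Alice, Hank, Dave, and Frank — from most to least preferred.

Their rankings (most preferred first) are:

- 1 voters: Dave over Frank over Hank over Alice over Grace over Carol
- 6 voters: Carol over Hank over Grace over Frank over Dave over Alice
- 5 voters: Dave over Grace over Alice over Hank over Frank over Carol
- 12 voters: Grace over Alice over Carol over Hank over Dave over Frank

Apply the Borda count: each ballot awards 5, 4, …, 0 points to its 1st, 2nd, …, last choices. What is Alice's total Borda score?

Borda scores:
  Grace: 1 + 6·3 + 5·4 + 12·5 = 99
  Carol: 0 + 6·5 + 5·0 + 12·3 = 66
  Alice: 2 + 6·0 + 5·3 + 12·4 = 65
  Hank: 3 + 6·4 + 5·2 + 12·2 = 61
  Dave: 5 + 6·1 + 5·5 + 12·1 = 48
  Frank: 4 + 6·2 + 5·1 + 12·0 = 21

65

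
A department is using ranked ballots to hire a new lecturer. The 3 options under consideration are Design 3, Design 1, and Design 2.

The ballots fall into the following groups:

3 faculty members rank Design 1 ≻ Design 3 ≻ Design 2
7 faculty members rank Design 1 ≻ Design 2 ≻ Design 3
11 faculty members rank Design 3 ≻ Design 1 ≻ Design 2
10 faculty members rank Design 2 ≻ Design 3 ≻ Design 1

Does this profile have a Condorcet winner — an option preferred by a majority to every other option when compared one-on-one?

Head-to-head results (31 voters total):
Design 3 vs Design 1: Design 3 wins 21–10.
Design 3 vs Design 2: Design 2 wins 17–14.
Design 1 vs Design 2: Design 1 wins 21–10.
No candidate beats all others: Design 3 beats Design 1 beats Design 2 beats Design 3, a majority cycle.

No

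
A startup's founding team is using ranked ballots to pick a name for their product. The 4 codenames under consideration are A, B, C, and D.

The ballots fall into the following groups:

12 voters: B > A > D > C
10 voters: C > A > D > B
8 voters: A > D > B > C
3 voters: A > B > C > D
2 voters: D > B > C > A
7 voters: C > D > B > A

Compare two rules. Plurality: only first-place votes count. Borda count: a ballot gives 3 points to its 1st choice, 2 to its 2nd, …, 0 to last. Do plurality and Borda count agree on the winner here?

Plurality first-place counts: A 11, B 12, C 17, D 2 → C.
Borda totals: A 77, B 61, C 56, D 58 → A.
The two rules disagree: plurality picks C, Borda picks A.

No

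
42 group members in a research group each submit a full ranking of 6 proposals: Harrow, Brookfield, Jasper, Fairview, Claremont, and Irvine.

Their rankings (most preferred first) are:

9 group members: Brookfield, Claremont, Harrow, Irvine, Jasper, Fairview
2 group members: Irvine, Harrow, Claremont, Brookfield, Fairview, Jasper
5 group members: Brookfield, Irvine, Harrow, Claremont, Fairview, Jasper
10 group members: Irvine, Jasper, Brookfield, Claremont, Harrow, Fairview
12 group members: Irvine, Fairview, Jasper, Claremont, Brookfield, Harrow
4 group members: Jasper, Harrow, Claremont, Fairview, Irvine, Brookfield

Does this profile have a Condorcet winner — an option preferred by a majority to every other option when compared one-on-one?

Head-to-head results (42 voters total):
Harrow vs Brookfield: Brookfield wins 36–6.
Harrow vs Jasper: Jasper wins 26–16.
Harrow vs Fairview: Harrow wins 30–12.
Harrow vs Claremont: Claremont wins 31–11.
Harrow vs Irvine: Irvine wins 29–13.
Brookfield vs Jasper: Jasper wins 26–16.
Brookfield vs Fairview: Brookfield wins 26–16.
Brookfield vs Claremont: Brookfield wins 24–18.
Brookfield vs Irvine: Irvine wins 28–14.
Jasper vs Fairview: Jasper wins 23–19.
Jasper vs Claremont: Jasper wins 26–16.
Jasper vs Irvine: Irvine wins 38–4.
Fairview vs Claremont: Claremont wins 30–12.
Fairview vs Irvine: Irvine wins 38–4.
Claremont vs Irvine: Irvine wins 29–13.
Irvine beats each rival — Harrow (29–13), Brookfield (28–14), Jasper (38–4), Fairview (38–4), Claremont (29–13) — so Irvine is the Condorcet winner.

Yes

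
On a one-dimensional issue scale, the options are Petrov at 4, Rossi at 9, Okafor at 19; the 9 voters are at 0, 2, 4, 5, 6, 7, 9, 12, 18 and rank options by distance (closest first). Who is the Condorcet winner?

Petrov

With single-peaked preferences on a line, the Condorcet winner is the candidate closest to the median voter.
The median voter (position 6) is closest to Petrov at 4.
Check: Petrov vs Okafor — voters closer to Petrov: 7 of 9.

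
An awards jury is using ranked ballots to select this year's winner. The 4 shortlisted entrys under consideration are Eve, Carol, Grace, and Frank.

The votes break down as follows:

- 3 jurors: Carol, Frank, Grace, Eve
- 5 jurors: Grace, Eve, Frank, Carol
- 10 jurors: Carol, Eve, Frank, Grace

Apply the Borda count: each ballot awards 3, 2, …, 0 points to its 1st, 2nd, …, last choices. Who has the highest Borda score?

Carol

Borda scores:
  Eve: 3·0 + 5·2 + 10·2 = 30
  Carol: 3·3 + 5·0 + 10·3 = 39
  Grace: 3·1 + 5·3 + 10·0 = 18
  Frank: 3·2 + 5·1 + 10·1 = 21
Carol has the highest total.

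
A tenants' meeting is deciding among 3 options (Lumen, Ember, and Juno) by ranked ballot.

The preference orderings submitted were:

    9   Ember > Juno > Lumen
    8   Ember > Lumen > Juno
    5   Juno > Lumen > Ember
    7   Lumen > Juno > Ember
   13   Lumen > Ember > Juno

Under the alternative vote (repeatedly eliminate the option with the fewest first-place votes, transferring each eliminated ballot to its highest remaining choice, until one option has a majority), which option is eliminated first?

Juno

Round 1: Lumen 20, Ember 17, Juno 5. Juno has the fewest and is eliminated.
Round 2: Lumen 25, Ember 17. Lumen has a majority.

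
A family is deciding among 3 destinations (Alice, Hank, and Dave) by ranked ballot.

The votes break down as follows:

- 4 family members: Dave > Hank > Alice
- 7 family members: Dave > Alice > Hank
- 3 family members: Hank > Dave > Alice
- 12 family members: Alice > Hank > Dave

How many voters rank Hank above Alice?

7

Ballots ranking Hank above Alice: 4+3 = 7.
Ballots ranking Alice above Hank: 7+12 = 19.
So 7 of 26 voters prefer Hank to Alice.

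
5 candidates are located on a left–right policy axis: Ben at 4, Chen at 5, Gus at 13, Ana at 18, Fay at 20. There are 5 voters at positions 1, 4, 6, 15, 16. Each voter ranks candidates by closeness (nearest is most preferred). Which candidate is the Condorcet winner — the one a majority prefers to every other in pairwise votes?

Chen

With single-peaked preferences on a line, the Condorcet winner is the candidate closest to the median voter.
The median voter (position 6) is closest to Chen at 5.
Check: Chen vs Ana — voters closer to Chen: 3 of 5.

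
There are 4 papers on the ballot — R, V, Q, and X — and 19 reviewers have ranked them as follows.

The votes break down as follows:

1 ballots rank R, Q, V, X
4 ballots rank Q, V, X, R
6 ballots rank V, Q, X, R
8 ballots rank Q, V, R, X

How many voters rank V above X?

19

Ballots ranking V above X: 1+4+6+8 = 19.
Ballots ranking X above V: 0.
So 19 of 19 voters prefer V to X.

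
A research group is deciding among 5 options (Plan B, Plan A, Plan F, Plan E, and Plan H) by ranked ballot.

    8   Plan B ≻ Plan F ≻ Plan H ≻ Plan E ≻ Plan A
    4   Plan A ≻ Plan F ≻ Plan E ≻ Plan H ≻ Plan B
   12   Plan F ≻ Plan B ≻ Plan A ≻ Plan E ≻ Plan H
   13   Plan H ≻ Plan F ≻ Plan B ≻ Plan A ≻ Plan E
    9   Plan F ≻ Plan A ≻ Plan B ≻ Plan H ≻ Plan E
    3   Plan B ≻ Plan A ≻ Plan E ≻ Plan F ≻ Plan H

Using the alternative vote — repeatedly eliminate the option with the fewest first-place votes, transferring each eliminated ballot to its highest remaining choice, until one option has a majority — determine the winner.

Plan F

Round 1: Plan F 21, Plan H 13, Plan B 11, Plan A 4, Plan E 0. Plan E has the fewest and is eliminated.
Round 2: Plan F 21, Plan H 13, Plan B 11, Plan A 4. Plan A has the fewest and is eliminated.
Round 3: Plan F 25, Plan H 13, Plan B 11. Plan F has a majority.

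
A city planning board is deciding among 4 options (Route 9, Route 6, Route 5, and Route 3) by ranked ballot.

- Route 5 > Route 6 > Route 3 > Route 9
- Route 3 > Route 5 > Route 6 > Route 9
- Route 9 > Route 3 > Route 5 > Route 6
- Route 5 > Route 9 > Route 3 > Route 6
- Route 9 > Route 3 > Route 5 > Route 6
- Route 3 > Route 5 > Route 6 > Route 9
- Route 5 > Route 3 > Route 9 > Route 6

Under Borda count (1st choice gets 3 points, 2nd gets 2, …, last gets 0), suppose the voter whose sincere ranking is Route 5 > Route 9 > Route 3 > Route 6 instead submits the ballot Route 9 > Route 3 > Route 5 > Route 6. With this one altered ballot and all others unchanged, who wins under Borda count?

Borda totals with the altered ballot: Route 9 10, Route 6 4, Route 5 13, Route 3 15.
The switch changes the winner from Route 5 to Route 3.

Route 3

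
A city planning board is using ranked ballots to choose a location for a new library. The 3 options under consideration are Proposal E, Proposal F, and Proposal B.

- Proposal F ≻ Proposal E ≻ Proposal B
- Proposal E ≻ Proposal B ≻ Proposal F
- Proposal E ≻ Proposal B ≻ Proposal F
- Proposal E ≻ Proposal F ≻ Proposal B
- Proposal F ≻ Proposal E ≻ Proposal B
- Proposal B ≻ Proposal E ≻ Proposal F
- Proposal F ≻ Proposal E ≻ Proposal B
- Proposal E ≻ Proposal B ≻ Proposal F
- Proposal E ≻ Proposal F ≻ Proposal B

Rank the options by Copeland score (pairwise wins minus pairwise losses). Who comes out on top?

Proposal E

Pairwise results:
  Proposal E vs Proposal F: Proposal E wins 6–3.
  Proposal E vs Proposal B: Proposal E wins 8–1.
  Proposal F vs Proposal B: Proposal F wins 5–4.
Copeland scores (wins − losses):
  Proposal E: 2 − 0 = 2
  Proposal F: 1 − 1 = 0
  Proposal B: 0 − 2 = -2
Proposal E has the best Copeland score.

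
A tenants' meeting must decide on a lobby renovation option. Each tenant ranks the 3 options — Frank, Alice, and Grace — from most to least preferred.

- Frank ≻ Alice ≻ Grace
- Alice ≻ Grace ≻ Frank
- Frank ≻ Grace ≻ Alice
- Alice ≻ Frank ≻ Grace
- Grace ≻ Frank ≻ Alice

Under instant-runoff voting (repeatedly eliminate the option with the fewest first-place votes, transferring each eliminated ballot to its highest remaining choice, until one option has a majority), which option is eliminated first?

Round 1: Frank 2, Alice 2, Grace 1. Grace has the fewest and is eliminated.
Round 2: Frank 3, Alice 2. Frank has a majority.

Grace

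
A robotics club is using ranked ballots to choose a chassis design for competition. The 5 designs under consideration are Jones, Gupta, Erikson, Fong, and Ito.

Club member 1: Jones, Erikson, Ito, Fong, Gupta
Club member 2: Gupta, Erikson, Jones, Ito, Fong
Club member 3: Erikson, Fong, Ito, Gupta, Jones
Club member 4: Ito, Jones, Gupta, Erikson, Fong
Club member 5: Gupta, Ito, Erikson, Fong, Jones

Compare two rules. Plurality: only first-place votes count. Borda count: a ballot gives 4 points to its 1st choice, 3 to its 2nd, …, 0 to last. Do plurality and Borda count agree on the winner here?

No

Plurality first-place counts: Jones 1, Gupta 2, Erikson 1, Fong 0, Ito 1 → Gupta.
Borda totals: Jones 9, Gupta 11, Erikson 13, Fong 5, Ito 12 → Erikson.
The two rules disagree: plurality picks Gupta, Borda picks Erikson.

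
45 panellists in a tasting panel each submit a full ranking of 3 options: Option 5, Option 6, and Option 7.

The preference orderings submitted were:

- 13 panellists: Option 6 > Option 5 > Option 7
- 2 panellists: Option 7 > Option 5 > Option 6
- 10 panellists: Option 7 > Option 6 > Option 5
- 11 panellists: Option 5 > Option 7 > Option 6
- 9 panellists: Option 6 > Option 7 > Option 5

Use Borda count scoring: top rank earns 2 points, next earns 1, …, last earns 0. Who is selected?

Option 6

Borda scores:
  Option 5: 13·1 + 2·1 + 10·0 + 11·2 + 9·0 = 37
  Option 6: 13·2 + 2·0 + 10·1 + 11·0 + 9·2 = 54
  Option 7: 13·0 + 2·2 + 10·2 + 11·1 + 9·1 = 44
Option 6 has the highest total.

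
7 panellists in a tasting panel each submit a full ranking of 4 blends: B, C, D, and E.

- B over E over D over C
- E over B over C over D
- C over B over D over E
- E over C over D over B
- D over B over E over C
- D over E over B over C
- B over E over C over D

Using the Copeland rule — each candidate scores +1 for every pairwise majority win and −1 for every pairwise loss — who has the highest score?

Pairwise results:
  B vs C: B wins 5–2.
  B vs D: B wins 4–3.
  B vs E: B wins 4–3.
  C vs D: C wins 4–3.
  C vs E: E wins 6–1.
  D vs E: E wins 4–3.
Copeland scores (wins − losses):
  B: 3 − 0 = 3
  C: 1 − 2 = -1
  D: 0 − 3 = -3
  E: 2 − 1 = 1
B has the best Copeland score.

B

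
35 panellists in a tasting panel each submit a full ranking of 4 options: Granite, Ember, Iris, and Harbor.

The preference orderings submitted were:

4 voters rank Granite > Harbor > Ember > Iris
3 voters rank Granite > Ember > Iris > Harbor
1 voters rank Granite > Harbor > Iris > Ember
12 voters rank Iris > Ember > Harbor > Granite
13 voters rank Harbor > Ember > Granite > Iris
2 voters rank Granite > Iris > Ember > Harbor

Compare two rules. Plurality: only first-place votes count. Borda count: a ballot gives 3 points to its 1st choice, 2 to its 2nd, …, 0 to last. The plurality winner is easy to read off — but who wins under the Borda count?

Ember

Plurality first-place counts: Granite 10, Ember 0, Iris 12, Harbor 13 → Harbor.
Borda totals: Granite 43, Ember 62, Iris 44, Harbor 61 → Ember.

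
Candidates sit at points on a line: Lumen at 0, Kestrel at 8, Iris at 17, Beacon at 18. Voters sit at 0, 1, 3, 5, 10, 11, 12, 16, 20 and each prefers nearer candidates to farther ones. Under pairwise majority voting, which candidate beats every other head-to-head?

With single-peaked preferences on a line, the Condorcet winner is the candidate closest to the median voter.
The median voter (position 10) is closest to Kestrel at 8.
Check: Kestrel vs Beacon — voters closer to Kestrel: 7 of 9.

Kestrel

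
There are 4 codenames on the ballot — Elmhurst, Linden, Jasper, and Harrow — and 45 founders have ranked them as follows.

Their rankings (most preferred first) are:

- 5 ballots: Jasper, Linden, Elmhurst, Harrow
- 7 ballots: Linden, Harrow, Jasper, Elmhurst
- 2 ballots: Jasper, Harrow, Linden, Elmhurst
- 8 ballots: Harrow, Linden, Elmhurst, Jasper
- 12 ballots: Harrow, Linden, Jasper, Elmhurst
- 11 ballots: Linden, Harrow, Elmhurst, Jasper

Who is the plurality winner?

First-place vote totals:
  Elmhurst: 0
  Linden: 18
  Jasper: 7
  Harrow: 20
Harrow has the most first-place votes.

Harrow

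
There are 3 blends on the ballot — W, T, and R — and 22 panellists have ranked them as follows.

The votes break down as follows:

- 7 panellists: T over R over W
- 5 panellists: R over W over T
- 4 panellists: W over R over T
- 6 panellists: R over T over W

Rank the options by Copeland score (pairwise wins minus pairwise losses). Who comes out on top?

R

Pairwise results:
  W vs T: T wins 13–9.
  W vs R: R wins 18–4.
  T vs R: R wins 15–7.
Copeland scores (wins − losses):
  W: 0 − 2 = -2
  T: 1 − 1 = 0
  R: 2 − 0 = 2
R has the best Copeland score.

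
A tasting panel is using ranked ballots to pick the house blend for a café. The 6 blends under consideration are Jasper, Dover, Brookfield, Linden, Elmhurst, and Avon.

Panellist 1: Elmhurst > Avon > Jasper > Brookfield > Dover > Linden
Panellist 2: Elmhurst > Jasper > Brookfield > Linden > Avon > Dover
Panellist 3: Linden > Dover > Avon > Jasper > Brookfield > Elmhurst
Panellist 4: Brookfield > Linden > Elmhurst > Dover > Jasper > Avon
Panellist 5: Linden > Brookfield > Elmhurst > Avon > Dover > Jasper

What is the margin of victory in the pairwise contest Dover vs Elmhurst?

Ballots ranking Dover above Elmhurst: 1.
Ballots ranking Elmhurst above Dover: 4.
Elmhurst wins 4–1, a margin of 3.

3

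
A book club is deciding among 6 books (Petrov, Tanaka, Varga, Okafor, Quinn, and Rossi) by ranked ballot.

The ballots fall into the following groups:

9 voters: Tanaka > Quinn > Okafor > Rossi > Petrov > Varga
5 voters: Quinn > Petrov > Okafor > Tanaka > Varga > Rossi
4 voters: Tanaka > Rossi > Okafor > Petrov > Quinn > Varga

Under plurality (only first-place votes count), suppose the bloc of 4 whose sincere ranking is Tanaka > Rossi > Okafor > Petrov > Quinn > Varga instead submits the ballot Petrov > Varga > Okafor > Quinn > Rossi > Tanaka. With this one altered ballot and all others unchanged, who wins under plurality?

Tanaka

First-place totals with the altered ballot: Petrov 4, Tanaka 9, Varga 0, Okafor 0, Quinn 5, Rossi 0.
The winner is unchanged: still Tanaka.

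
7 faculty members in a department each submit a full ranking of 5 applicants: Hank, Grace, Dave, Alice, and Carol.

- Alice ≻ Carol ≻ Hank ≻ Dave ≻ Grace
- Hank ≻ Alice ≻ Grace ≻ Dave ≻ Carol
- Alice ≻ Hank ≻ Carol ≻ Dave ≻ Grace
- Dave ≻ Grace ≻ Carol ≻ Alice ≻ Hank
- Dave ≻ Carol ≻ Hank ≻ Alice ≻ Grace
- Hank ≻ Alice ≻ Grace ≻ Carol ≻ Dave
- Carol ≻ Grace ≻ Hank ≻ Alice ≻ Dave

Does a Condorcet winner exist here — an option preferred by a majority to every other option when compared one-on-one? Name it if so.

Head-to-head results (7 voters total):
Hank vs Grace: Hank wins 5–2.
Hank vs Dave: Hank wins 5–2.
Hank vs Alice: Hank wins 4–3.
Hank vs Carol: Carol wins 4–3.
Grace vs Dave: Dave wins 4–3.
Grace vs Alice: Alice wins 5–2.
Grace vs Carol: Carol wins 4–3.
Dave vs Alice: Alice wins 5–2.
Dave vs Carol: Carol wins 4–3.
Alice vs Carol: Alice wins 4–3.
No candidate beats all others: Hank beats Alice beats Carol beats Hank, a majority cycle.

There is no Condorcet winner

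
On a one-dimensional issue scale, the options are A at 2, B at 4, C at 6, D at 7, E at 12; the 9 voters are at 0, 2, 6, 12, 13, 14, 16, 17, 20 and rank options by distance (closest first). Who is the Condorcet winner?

With single-peaked preferences on a line, the Condorcet winner is the candidate closest to the median voter.
The median voter (position 13) is closest to E at 12.
Check: E vs C — voters closer to E: 6 of 9.

E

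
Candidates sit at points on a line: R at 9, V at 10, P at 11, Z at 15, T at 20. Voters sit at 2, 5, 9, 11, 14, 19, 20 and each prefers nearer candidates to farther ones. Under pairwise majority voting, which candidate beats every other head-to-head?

P

With single-peaked preferences on a line, the Condorcet winner is the candidate closest to the median voter.
The median voter (position 11) is closest to P at 11.
Check: P vs R — voters closer to P: 4 of 7.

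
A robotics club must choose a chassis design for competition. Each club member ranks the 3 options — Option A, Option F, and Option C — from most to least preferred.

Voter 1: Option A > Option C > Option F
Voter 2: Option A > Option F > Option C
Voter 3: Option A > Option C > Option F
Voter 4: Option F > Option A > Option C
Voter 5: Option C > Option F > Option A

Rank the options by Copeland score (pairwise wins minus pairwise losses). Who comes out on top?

Pairwise results:
  Option A vs Option F: Option A wins 3–2.
  Option A vs Option C: Option A wins 4–1.
  Option F vs Option C: Option C wins 3–2.
Copeland scores (wins − losses):
  Option A: 2 − 0 = 2
  Option F: 0 − 2 = -2
  Option C: 1 − 1 = 0
Option A has the best Copeland score.

Option A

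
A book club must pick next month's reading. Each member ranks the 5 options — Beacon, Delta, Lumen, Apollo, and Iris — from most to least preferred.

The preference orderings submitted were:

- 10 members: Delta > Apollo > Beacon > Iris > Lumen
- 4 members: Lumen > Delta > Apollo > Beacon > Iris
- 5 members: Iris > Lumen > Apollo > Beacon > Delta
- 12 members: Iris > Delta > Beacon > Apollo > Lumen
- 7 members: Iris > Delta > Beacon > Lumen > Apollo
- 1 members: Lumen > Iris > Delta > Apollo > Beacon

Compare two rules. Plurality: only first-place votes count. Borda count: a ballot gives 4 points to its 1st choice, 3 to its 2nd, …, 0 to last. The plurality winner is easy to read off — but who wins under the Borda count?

Plurality first-place counts: Beacon 0, Delta 10, Lumen 5, Apollo 0, Iris 24 → Iris.
Borda totals: Beacon 67, Delta 111, Lumen 42, Apollo 61, Iris 109 → Delta.

Delta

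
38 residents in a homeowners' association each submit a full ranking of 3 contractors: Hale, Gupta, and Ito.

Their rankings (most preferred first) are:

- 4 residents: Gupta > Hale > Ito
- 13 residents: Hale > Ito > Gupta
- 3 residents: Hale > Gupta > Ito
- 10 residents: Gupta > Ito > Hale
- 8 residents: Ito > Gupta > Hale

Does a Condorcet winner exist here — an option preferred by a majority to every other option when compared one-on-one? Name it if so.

None — there is no Condorcet winner

Head-to-head results (38 voters total):
Hale vs Gupta: Gupta wins 22–16.
Hale vs Ito: Hale wins 20–18.
Gupta vs Ito: Ito wins 21–17.
No candidate beats all others: Hale beats Ito beats Gupta beats Hale, a majority cycle.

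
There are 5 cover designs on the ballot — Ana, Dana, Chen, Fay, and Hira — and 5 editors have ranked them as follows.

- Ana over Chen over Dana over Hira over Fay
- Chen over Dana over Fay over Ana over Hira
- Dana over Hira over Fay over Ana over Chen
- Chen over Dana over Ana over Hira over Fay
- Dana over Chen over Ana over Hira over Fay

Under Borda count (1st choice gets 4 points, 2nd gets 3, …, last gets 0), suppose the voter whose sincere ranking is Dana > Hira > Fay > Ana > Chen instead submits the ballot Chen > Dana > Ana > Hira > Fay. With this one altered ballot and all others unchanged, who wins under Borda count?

Borda totals with the altered ballot: Ana 11, Dana 15, Chen 18, Fay 2, Hira 4.
The switch changes the winner from Dana to Chen.

Chen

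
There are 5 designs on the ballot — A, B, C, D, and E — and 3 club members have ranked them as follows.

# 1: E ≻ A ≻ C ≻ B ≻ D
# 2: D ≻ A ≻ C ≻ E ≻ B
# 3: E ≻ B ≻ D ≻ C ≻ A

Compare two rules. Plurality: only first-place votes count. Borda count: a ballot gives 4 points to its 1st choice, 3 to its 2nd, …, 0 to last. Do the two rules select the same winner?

Yes

Plurality first-place counts: A 0, B 0, C 0, D 1, E 2 → E.
Borda totals: A 6, B 4, C 5, D 6, E 9 → E.
The two rules agree on E.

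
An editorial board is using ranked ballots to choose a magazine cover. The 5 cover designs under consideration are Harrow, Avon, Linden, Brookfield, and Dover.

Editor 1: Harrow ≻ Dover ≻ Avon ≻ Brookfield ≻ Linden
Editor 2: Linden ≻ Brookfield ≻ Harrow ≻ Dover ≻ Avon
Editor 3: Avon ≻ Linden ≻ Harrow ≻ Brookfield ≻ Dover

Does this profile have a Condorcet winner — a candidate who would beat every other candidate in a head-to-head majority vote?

No

Head-to-head results (3 voters total):
Harrow vs Avon: Harrow wins 2–1.
Harrow vs Linden: Linden wins 2–1.
Harrow vs Brookfield: Harrow wins 2–1.
Harrow vs Dover: Harrow wins 3–0.
Avon vs Linden: Avon wins 2–1.
Avon vs Brookfield: Avon wins 2–1.
Avon vs Dover: Dover wins 2–1.
Linden vs Brookfield: Linden wins 2–1.
Linden vs Dover: Linden wins 2–1.
Brookfield vs Dover: Brookfield wins 2–1.
No candidate beats all others: Harrow beats Avon beats Linden beats Harrow, a majority cycle.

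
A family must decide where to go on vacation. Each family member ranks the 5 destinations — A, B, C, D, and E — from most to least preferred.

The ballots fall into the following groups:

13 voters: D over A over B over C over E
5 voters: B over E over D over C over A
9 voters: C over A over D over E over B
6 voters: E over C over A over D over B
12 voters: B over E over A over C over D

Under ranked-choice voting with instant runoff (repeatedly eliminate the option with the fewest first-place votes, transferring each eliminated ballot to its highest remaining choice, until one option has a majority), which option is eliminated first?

A

Round 1: B 17, D 13, C 9, E 6, A 0. A has the fewest and is eliminated.
Round 2: B 17, D 13, C 9, E 6. E has the fewest and is eliminated.
Round 3: B 17, C 15, D 13. D has the fewest and is eliminated.
Round 4: B 30, C 15. B has a majority.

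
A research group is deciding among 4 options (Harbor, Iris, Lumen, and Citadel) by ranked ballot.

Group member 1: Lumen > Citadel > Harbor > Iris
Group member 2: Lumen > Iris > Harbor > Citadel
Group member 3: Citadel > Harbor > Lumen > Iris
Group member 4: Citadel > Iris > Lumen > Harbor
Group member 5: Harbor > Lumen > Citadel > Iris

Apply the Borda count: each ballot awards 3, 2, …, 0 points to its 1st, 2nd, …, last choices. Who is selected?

Lumen

Borda scores:
  Harbor: 1 + 1 + 2 + 0 + 3 = 7
  Iris: 0 + 2 + 0 + 2 + 0 = 4
  Lumen: 3 + 3 + 1 + 1 + 2 = 10
  Citadel: 2 + 0 + 3 + 3 + 1 = 9
Lumen has the highest total.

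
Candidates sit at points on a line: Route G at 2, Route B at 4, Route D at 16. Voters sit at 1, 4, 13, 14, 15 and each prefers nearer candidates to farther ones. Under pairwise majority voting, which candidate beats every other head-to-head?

Route D

With single-peaked preferences on a line, the Condorcet winner is the candidate closest to the median voter.
The median voter (position 13) is closest to Route D at 16.
Check: Route D vs Route B — voters closer to Route D: 3 of 5.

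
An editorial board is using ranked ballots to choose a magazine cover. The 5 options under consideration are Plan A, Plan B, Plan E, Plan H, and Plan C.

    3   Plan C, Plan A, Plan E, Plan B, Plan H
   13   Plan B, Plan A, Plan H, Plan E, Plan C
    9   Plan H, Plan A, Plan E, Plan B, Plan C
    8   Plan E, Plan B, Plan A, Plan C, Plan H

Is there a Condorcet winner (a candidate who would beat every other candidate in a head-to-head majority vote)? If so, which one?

Head-to-head results (33 voters total):
Plan A vs Plan B: Plan B wins 21–12.
Plan A vs Plan E: Plan A wins 25–8.
Plan A vs Plan H: Plan A wins 24–9.
Plan A vs Plan C: Plan A wins 30–3.
Plan B vs Plan E: Plan E wins 20–13.
Plan B vs Plan H: Plan B wins 24–9.
Plan B vs Plan C: Plan B wins 30–3.
Plan E vs Plan H: Plan H wins 22–11.
Plan E vs Plan C: Plan E wins 30–3.
Plan H vs Plan C: Plan H wins 22–11.
No candidate beats all others: Plan A beats Plan E beats Plan B beats Plan A, a majority cycle.

There is no Condorcet winner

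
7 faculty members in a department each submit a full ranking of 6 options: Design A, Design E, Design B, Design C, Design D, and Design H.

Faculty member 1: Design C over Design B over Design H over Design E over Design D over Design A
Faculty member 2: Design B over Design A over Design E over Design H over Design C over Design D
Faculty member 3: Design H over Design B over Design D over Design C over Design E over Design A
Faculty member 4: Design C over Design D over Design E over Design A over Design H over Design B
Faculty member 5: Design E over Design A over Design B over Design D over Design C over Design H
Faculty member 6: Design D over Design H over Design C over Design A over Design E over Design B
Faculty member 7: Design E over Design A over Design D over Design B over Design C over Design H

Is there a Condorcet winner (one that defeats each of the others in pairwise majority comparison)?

Head-to-head results (7 voters total):
Design A vs Design E: Design E wins 5–2.
Design A vs Design B: Design A wins 4–3.
Design A vs Design C: Design C wins 4–3.
Design A vs Design D: Design D wins 4–3.
Design A vs Design H: Design A wins 4–3.
Design E vs Design B: Design E wins 4–3.
Design E vs Design C: Design C wins 4–3.
Design E vs Design D: Design E wins 4–3.
Design E vs Design H: Design E wins 4–3.
Design B vs Design C: Design B wins 4–3.
Design B vs Design D: Design B wins 4–3.
Design B vs Design H: Design B wins 4–3.
Design C vs Design D: Design D wins 4–3.
Design C vs Design H: Design C wins 4–3.
Design D vs Design H: Design D wins 4–3.
No candidate beats all others: Design A beats Design B beats Design C beats Design A, a majority cycle.

No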